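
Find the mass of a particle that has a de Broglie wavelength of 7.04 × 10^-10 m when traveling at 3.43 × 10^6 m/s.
2.74 × 10^-31 kg

From the de Broglie relation λ = h/(mv), we solve for m:

m = h/(λv)
m = (6.626 × 10^-34 J·s) / (7.04 × 10^-10 m × 3.43 × 10^6 m/s)
m = 2.74 × 10^-31 kg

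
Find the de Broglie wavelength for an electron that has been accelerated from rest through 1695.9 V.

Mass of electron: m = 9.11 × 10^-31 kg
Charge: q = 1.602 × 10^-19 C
2.98 × 10^-11 m

When a particle is accelerated through voltage V, it gains kinetic energy KE = qV.

The de Broglie wavelength is then λ = h/√(2mqV):

λ = h/√(2mqV)
λ = (6.626 × 10^-34 J·s) / √(2 × 9.11 × 10^-31 kg × 1.602 × 10^-19 C × 1695.9 V)
λ = 2.98 × 10^-11 m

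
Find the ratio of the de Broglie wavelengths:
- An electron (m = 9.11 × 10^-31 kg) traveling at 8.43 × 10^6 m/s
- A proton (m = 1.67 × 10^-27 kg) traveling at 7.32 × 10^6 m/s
λ₁/λ₂ = 1.59 × 10^3

Using λ = h/(mv):

λ₁ = h/(m₁v₁) = 8.63 × 10^-11 m
λ₂ = h/(m₂v₂) = 5.42 × 10^-14 m

Ratio λ₁/λ₂ = (m₂v₂)/(m₁v₁)
         = (1.67 × 10^-27 kg × 7.32 × 10^6 m/s) / (9.11 × 10^-31 kg × 8.43 × 10^6 m/s)
         = 1.59 × 10^3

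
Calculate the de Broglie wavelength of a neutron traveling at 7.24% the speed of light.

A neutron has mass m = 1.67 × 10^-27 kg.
1.83 × 10^-14 m

Using the de Broglie relation λ = h/(mv):

v = 7.24% × c = 2.170 × 10^7 m/s

λ = h/(mv)
λ = (6.626 × 10^-34 J·s) / (1.67 × 10^-27 kg × 2.170 × 10^7 m/s)
λ = 1.83 × 10^-14 m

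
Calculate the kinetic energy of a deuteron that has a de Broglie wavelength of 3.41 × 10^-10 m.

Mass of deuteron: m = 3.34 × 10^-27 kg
5.65 × 10^-22 J (or 3.53 × 10^-3 eV)

From λ = h/√(2mKE), we solve for KE:

λ² = h²/(2mKE)
KE = h²/(2mλ²)
KE = (6.626 × 10^-34 J·s)² / (2 × 3.34 × 10^-27 kg × (3.41 × 10^-10 m)²)
KE = 5.65 × 10^-22 J
KE = 3.53 × 10^-3 eV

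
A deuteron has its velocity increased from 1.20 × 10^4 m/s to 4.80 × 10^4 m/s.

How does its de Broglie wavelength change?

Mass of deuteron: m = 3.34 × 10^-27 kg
The wavelength decreases by a factor of 4.

Using λ = h/(mv):

Initial wavelength: λ₁ = h/(mv₁) = 1.65 × 10^-11 m
Final wavelength: λ₂ = h/(mv₂) = 4.13 × 10^-12 m

Since λ ∝ 1/v, when velocity increases by a factor of 4, the wavelength decreases by a factor of 4.

λ₂/λ₁ = v₁/v₂ = 1/4

The wavelength decreases by a factor of 4.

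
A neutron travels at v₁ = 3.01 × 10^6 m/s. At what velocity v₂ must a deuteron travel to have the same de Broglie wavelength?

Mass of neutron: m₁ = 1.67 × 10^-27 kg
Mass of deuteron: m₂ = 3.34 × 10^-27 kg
v₂ = 1.50 × 10^6 m/s

For equal de Broglie wavelengths: λ₁ = λ₂

h/(m₁v₁) = h/(m₂v₂)
m₁v₁ = m₂v₂
v₂ = v₁ · (m₁/m₂)

v₂ = 3.01 × 10^6 m/s × (1.67 × 10^-27 kg / 3.34 × 10^-27 kg)
v₂ = 1.50 × 10^6 m/s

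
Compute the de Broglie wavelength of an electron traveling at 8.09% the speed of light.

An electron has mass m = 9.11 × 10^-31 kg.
3.00 × 10^-11 m

Using the de Broglie relation λ = h/(mv):

v = 8.09% × c = 2.425 × 10^7 m/s

λ = h/(mv)
λ = (6.626 × 10^-34 J·s) / (9.11 × 10^-31 kg × 2.425 × 10^7 m/s)
λ = 3.00 × 10^-11 m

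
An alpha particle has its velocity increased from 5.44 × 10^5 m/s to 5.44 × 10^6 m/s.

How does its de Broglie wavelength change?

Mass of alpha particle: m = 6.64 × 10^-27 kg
The wavelength decreases by a factor of 10.

Using λ = h/(mv):

Initial wavelength: λ₁ = h/(mv₁) = 1.83 × 10^-13 m
Final wavelength: λ₂ = h/(mv₂) = 1.83 × 10^-14 m

Since λ ∝ 1/v, when velocity increases by a factor of 10, the wavelength decreases by a factor of 10.

λ₂/λ₁ = v₁/v₂ = 1/10

The wavelength decreases by a factor of 10.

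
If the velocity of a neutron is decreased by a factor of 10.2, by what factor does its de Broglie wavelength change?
The wavelength increases by a factor of 10.2.

From λ = h/(mv), the wavelength is inversely proportional to velocity:

λ ∝ 1/v

If v → v/10.2, then λ → 10.2λ

When velocity is decreased by a factor of 10.2, the wavelength increases by a factor of 10.2.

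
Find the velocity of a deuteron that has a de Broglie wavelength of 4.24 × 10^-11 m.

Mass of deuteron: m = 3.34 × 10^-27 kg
4.68 × 10^3 m/s

From the de Broglie relation λ = h/(mv), we solve for v:

v = h/(mλ)
v = (6.626 × 10^-34 J·s) / (3.34 × 10^-27 kg × 4.24 × 10^-11 m)
v = 4.68 × 10^3 m/s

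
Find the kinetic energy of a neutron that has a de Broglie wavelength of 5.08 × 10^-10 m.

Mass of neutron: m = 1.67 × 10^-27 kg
5.09 × 10^-22 J (or 3.18 × 10^-3 eV)

From λ = h/√(2mKE), we solve for KE:

λ² = h²/(2mKE)
KE = h²/(2mλ²)
KE = (6.626 × 10^-34 J·s)² / (2 × 1.67 × 10^-27 kg × (5.08 × 10^-10 m)²)
KE = 5.09 × 10^-22 J
KE = 3.18 × 10^-3 eV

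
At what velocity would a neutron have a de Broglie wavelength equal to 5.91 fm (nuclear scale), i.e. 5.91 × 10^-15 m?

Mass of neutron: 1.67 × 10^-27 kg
6.71 × 10^7 m/s

From λ = h/(mv), solve for v:

v = h/(mλ)
v = (6.626 × 10^-34 J·s) / (1.67 × 10^-27 kg × 5.91 × 10^-15 m)
v = 6.71 × 10^7 m/s

Note: This velocity is 22.4% of the speed of light, so relativistic corrections would be needed for a more accurate calculation.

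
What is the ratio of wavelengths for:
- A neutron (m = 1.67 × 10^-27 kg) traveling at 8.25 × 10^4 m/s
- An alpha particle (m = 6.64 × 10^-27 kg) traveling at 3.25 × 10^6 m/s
λ₁/λ₂ = 157

Using λ = h/(mv):

λ₁ = h/(m₁v₁) = 4.81 × 10^-12 m
λ₂ = h/(m₂v₂) = 3.07 × 10^-14 m

Ratio λ₁/λ₂ = (m₂v₂)/(m₁v₁)
         = (6.64 × 10^-27 kg × 3.25 × 10^6 m/s) / (1.67 × 10^-27 kg × 8.25 × 10^4 m/s)
         = 157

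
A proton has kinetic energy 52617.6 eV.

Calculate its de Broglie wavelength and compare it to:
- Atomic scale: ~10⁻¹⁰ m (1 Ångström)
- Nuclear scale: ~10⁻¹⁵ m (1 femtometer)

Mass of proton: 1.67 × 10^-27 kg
λ = 1.25 × 10^-13 m, which is between nuclear and atomic scales.

Using λ = h/√(2mKE):

KE = 52617.6 eV = 8.430 × 10^-15 J

λ = h/√(2mKE)
λ = (6.626 × 10^-34 J·s) / √(2 × 1.67 × 10^-27 kg × 8.430 × 10^-15 J)
λ = 1.25 × 10^-13 m

Comparison:
- Atomic scale (10⁻¹⁰ m): λ is 0.0012× this size
- Nuclear scale (10⁻¹⁵ m): λ is 1.2e+02× this size

The wavelength is between nuclear and atomic scales.

This wavelength is appropriate for probing atomic structure but too large for nuclear physics experiments.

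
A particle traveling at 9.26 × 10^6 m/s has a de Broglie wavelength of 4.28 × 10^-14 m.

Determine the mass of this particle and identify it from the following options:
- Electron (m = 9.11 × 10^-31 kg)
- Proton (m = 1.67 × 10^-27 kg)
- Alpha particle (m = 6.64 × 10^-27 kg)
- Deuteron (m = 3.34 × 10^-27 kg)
The particle is a proton.

From λ = h/(mv), solve for mass:

m = h/(λv)
m = (6.626 × 10^-34 J·s) / (4.28 × 10^-14 m × 9.26 × 10^6 m/s)
m = 1.67 × 10^-27 kg

Comparing with the listed masses, this is closest to a proton.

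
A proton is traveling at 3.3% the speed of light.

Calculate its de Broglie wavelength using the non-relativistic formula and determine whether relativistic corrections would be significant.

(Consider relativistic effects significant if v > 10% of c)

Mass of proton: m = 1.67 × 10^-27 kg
No, relativistic corrections are not needed.

Using the non-relativistic de Broglie formula λ = h/(mv):

v = 3.3% × c = 9.893 × 10^6 m/s

λ = h/(mv)
λ = (6.626 × 10^-34 J·s) / (1.67 × 10^-27 kg × 9.893 × 10^6 m/s)
λ = 4.01 × 10^-14 m

Since v = 3.3% of c < 10% of c, relativistic corrections are NOT significant and this non-relativistic result is a good approximation.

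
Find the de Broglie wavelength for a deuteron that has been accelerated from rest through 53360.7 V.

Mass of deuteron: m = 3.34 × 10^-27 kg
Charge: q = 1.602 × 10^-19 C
8.77 × 10^-14 m

When a particle is accelerated through voltage V, it gains kinetic energy KE = qV.

The de Broglie wavelength is then λ = h/√(2mqV):

λ = h/√(2mqV)
λ = (6.626 × 10^-34 J·s) / √(2 × 3.34 × 10^-27 kg × 1.602 × 10^-19 C × 53360.7 V)
λ = 8.77 × 10^-14 m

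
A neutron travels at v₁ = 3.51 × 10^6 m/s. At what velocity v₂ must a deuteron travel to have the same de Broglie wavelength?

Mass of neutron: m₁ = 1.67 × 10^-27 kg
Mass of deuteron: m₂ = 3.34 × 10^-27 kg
v₂ = 1.76 × 10^6 m/s

For equal de Broglie wavelengths: λ₁ = λ₂

h/(m₁v₁) = h/(m₂v₂)
m₁v₁ = m₂v₂
v₂ = v₁ · (m₁/m₂)

v₂ = 3.51 × 10^6 m/s × (1.67 × 10^-27 kg / 3.34 × 10^-27 kg)
v₂ = 1.76 × 10^6 m/s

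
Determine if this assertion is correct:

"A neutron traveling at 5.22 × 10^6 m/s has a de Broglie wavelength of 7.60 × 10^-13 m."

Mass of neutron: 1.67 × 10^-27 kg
False

The claim is incorrect.

Using λ = h/(mv):
λ = (6.626 × 10^-34 J·s) / (1.67 × 10^-27 kg × 5.22 × 10^6 m/s)
λ = 7.60 × 10^-14 m

The actual wavelength differs from the claimed 7.60 × 10^-13 m.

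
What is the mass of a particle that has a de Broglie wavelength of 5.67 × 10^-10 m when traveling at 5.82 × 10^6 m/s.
2.01 × 10^-31 kg

From the de Broglie relation λ = h/(mv), we solve for m:

m = h/(λv)
m = (6.626 × 10^-34 J·s) / (5.67 × 10^-10 m × 5.82 × 10^6 m/s)
m = 2.01 × 10^-31 kg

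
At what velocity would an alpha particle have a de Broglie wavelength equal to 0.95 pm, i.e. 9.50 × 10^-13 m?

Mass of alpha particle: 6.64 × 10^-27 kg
1.05 × 10^5 m/s

From λ = h/(mv), solve for v:

v = h/(mλ)
v = (6.626 × 10^-34 J·s) / (6.64 × 10^-27 kg × 9.50 × 10^-13 m)
v = 1.05 × 10^5 m/s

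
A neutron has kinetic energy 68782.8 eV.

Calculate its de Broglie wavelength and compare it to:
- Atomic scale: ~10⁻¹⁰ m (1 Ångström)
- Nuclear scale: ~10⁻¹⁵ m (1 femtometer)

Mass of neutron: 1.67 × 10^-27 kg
λ = 1.09 × 10^-13 m, which is between nuclear and atomic scales.

Using λ = h/√(2mKE):

KE = 68782.8 eV = 1.102 × 10^-14 J

λ = h/√(2mKE)
λ = (6.626 × 10^-34 J·s) / √(2 × 1.67 × 10^-27 kg × 1.102 × 10^-14 J)
λ = 1.09 × 10^-13 m

Comparison:
- Atomic scale (10⁻¹⁰ m): λ is 0.0011× this size
- Nuclear scale (10⁻¹⁵ m): λ is 1.1e+02× this size

The wavelength is between nuclear and atomic scales.

This wavelength is appropriate for probing atomic structure but too large for nuclear physics experiments.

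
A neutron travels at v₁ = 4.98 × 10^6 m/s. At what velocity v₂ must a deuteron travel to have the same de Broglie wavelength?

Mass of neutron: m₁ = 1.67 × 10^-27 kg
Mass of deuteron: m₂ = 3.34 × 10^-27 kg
v₂ = 2.49 × 10^6 m/s

For equal de Broglie wavelengths: λ₁ = λ₂

h/(m₁v₁) = h/(m₂v₂)
m₁v₁ = m₂v₂
v₂ = v₁ · (m₁/m₂)

v₂ = 4.98 × 10^6 m/s × (1.67 × 10^-27 kg / 3.34 × 10^-27 kg)
v₂ = 2.49 × 10^6 m/s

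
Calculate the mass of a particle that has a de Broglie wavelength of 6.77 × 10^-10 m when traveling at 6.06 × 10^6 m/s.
1.62 × 10^-31 kg

From the de Broglie relation λ = h/(mv), we solve for m:

m = h/(λv)
m = (6.626 × 10^-34 J·s) / (6.77 × 10^-10 m × 6.06 × 10^6 m/s)
m = 1.62 × 10^-31 kg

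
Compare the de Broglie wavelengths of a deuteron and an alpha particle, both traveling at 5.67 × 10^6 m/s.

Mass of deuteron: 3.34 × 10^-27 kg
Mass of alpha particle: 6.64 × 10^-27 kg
The deuteron has the longer wavelength.

Using λ = h/(mv), since both particles have the same velocity, the wavelength depends only on mass.

For deuteron: λ₁ = h/(m₁v) = 3.50 × 10^-14 m
For alpha particle: λ₂ = h/(m₂v) = 1.76 × 10^-14 m

Since λ ∝ 1/m at constant velocity, the lighter particle has the longer wavelength.

The deuteron has the longer de Broglie wavelength.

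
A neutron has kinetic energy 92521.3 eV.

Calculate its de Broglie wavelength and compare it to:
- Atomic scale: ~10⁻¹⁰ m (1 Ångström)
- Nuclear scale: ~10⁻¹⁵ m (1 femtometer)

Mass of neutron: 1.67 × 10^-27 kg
λ = 9.42 × 10^-14 m, which is between nuclear and atomic scales.

Using λ = h/√(2mKE):

KE = 92521.3 eV = 1.482 × 10^-14 J

λ = h/√(2mKE)
λ = (6.626 × 10^-34 J·s) / √(2 × 1.67 × 10^-27 kg × 1.482 × 10^-14 J)
λ = 9.42 × 10^-14 m

Comparison:
- Atomic scale (10⁻¹⁰ m): λ is 0.00094× this size
- Nuclear scale (10⁻¹⁵ m): λ is 94× this size

The wavelength is between nuclear and atomic scales.

This wavelength is appropriate for probing atomic structure but too large for nuclear physics experiments.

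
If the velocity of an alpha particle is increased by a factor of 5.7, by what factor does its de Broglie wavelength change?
The wavelength decreases by a factor of 5.7.

From λ = h/(mv), the wavelength is inversely proportional to velocity:

λ ∝ 1/v

If v → 5.7v, then λ → λ/5.7

When velocity is increased by a factor of 5.7, the wavelength decreases by a factor of 5.7.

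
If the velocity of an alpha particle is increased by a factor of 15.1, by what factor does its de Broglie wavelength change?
The wavelength decreases by a factor of 15.1.

From λ = h/(mv), the wavelength is inversely proportional to velocity:

λ ∝ 1/v

If v → 15.1v, then λ → λ/15.1

When velocity is increased by a factor of 15.1, the wavelength decreases by a factor of 15.1.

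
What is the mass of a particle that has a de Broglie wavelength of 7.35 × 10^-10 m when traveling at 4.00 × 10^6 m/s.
2.25 × 10^-31 kg

From the de Broglie relation λ = h/(mv), we solve for m:

m = h/(λv)
m = (6.626 × 10^-34 J·s) / (7.35 × 10^-10 m × 4.00 × 10^6 m/s)
m = 2.25 × 10^-31 kg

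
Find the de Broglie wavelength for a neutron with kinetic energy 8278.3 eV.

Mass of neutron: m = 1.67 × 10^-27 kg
3.15 × 10^-13 m

Using λ = h/√(2mKE):

First convert KE to Joules: KE = 8278.3 eV = 1.326 × 10^-15 J

λ = h/√(2mKE)
λ = (6.626 × 10^-34 J·s) / √(2 × 1.67 × 10^-27 kg × 1.326 × 10^-15 J)
λ = 3.15 × 10^-13 m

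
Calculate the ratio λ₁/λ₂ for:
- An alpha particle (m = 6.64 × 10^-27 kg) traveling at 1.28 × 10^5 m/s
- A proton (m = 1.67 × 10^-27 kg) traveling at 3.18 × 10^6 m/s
λ₁/λ₂ = 6.25

Using λ = h/(mv):

λ₁ = h/(m₁v₁) = 7.80 × 10^-13 m
λ₂ = h/(m₂v₂) = 1.25 × 10^-13 m

Ratio λ₁/λ₂ = (m₂v₂)/(m₁v₁)
         = (1.67 × 10^-27 kg × 3.18 × 10^6 m/s) / (6.64 × 10^-27 kg × 1.28 × 10^5 m/s)
         = 6.25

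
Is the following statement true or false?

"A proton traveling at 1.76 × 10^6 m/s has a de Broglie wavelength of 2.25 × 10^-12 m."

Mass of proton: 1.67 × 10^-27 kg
False

The claim is incorrect.

Using λ = h/(mv):
λ = (6.626 × 10^-34 J·s) / (1.67 × 10^-27 kg × 1.76 × 10^6 m/s)
λ = 2.25 × 10^-13 m

The actual wavelength differs from the claimed 2.25 × 10^-12 m.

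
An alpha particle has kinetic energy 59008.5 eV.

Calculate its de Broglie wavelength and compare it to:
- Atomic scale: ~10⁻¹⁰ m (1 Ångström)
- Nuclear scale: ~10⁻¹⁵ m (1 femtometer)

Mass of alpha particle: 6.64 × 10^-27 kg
λ = 5.91 × 10^-14 m, which is between nuclear and atomic scales.

Using λ = h/√(2mKE):

KE = 59008.5 eV = 9.454 × 10^-15 J

λ = h/√(2mKE)
λ = (6.626 × 10^-34 J·s) / √(2 × 6.64 × 10^-27 kg × 9.454 × 10^-15 J)
λ = 5.91 × 10^-14 m

Comparison:
- Atomic scale (10⁻¹⁰ m): λ is 0.00059× this size
- Nuclear scale (10⁻¹⁵ m): λ is 59× this size

The wavelength is between nuclear and atomic scales.

This wavelength is appropriate for probing atomic structure but too large for nuclear physics experiments.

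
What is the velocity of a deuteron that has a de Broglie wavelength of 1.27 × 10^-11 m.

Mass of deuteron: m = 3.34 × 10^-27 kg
1.56 × 10^4 m/s

From the de Broglie relation λ = h/(mv), we solve for v:

v = h/(mλ)
v = (6.626 × 10^-34 J·s) / (3.34 × 10^-27 kg × 1.27 × 10^-11 m)
v = 1.56 × 10^4 m/s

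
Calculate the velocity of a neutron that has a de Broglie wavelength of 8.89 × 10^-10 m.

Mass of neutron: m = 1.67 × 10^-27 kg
4.46 × 10^2 m/s

From the de Broglie relation λ = h/(mv), we solve for v:

v = h/(mλ)
v = (6.626 × 10^-34 J·s) / (1.67 × 10^-27 kg × 8.89 × 10^-10 m)
v = 4.46 × 10^2 m/s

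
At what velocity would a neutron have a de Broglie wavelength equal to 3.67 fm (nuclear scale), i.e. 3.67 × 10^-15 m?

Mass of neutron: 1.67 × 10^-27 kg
1.08 × 10^8 m/s

From λ = h/(mv), solve for v:

v = h/(mλ)
v = (6.626 × 10^-34 J·s) / (1.67 × 10^-27 kg × 3.67 × 10^-15 m)
v = 1.08 × 10^8 m/s

Note: This velocity is 36.1% of the speed of light, so relativistic corrections would be needed for a more accurate calculation.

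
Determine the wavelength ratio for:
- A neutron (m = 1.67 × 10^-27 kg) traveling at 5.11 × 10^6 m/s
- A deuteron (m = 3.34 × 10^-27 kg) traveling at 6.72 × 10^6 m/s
λ₁/λ₂ = 2.63

Using λ = h/(mv):

λ₁ = h/(m₁v₁) = 7.76 × 10^-14 m
λ₂ = h/(m₂v₂) = 2.95 × 10^-14 m

Ratio λ₁/λ₂ = (m₂v₂)/(m₁v₁)
         = (3.34 × 10^-27 kg × 6.72 × 10^6 m/s) / (1.67 × 10^-27 kg × 5.11 × 10^6 m/s)
         = 2.63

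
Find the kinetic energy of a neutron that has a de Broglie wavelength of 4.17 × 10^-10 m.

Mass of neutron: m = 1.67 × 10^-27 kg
7.56 × 10^-22 J (or 4.72 × 10^-3 eV)

From λ = h/√(2mKE), we solve for KE:

λ² = h²/(2mKE)
KE = h²/(2mλ²)
KE = (6.626 × 10^-34 J·s)² / (2 × 1.67 × 10^-27 kg × (4.17 × 10^-10 m)²)
KE = 7.56 × 10^-22 J
KE = 4.72 × 10^-3 eV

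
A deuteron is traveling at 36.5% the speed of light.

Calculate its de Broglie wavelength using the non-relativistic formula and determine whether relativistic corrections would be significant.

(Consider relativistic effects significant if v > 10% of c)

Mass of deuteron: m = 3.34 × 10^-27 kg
Yes, relativistic corrections are needed.

Using the non-relativistic de Broglie formula λ = h/(mv):

v = 36.5% × c = 1.094 × 10^8 m/s

λ = h/(mv)
λ = (6.626 × 10^-34 J·s) / (3.34 × 10^-27 kg × 1.094 × 10^8 m/s)
λ = 1.81 × 10^-15 m

Since v = 36.5% of c > 10% of c, relativistic corrections ARE significant and the actual wavelength would differ from this non-relativistic estimate.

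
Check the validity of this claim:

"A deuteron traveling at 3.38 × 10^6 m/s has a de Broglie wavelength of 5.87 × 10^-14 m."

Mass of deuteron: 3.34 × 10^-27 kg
True

The claim is correct.

Using λ = h/(mv):
λ = (6.626 × 10^-34 J·s) / (3.34 × 10^-27 kg × 3.38 × 10^6 m/s)
λ = 5.87 × 10^-14 m

This matches the claimed value.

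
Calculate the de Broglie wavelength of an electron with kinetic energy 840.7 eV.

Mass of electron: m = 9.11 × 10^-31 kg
4.23 × 10^-11 m

Using λ = h/√(2mKE):

First convert KE to Joules: KE = 840.7 eV = 1.347 × 10^-16 J

λ = h/√(2mKE)
λ = (6.626 × 10^-34 J·s) / √(2 × 9.11 × 10^-31 kg × 1.347 × 10^-16 J)
λ = 4.23 × 10^-11 m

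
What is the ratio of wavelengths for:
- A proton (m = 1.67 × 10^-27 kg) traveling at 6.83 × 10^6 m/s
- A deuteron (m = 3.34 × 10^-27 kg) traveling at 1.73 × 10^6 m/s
λ₁/λ₂ = 0.507

Using λ = h/(mv):

λ₁ = h/(m₁v₁) = 5.81 × 10^-14 m
λ₂ = h/(m₂v₂) = 1.15 × 10^-13 m

Ratio λ₁/λ₂ = (m₂v₂)/(m₁v₁)
         = (3.34 × 10^-27 kg × 1.73 × 10^6 m/s) / (1.67 × 10^-27 kg × 6.83 × 10^6 m/s)
         = 0.507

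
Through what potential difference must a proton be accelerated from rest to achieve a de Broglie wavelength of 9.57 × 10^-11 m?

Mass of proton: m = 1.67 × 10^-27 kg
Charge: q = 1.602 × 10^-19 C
8.96 × 10^-2 V

From λ = h/√(2mqV), we solve for V:

λ² = h²/(2mqV)
V = h²/(2mqλ²)
V = (6.626 × 10^-34 J·s)² / (2 × 1.67 × 10^-27 kg × 1.602 × 10^-19 C × (9.57 × 10^-11 m)²)
V = 8.96 × 10^-2 V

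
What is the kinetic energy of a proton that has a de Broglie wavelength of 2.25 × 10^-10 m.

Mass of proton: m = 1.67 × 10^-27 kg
2.60 × 10^-21 J (or 0.0162 eV)

From λ = h/√(2mKE), we solve for KE:

λ² = h²/(2mKE)
KE = h²/(2mλ²)
KE = (6.626 × 10^-34 J·s)² / (2 × 1.67 × 10^-27 kg × (2.25 × 10^-10 m)²)
KE = 2.60 × 10^-21 J
KE = 0.0162 eV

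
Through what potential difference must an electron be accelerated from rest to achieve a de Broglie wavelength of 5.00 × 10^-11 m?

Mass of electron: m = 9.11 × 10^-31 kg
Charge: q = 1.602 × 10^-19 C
602 V

From λ = h/√(2mqV), we solve for V:

λ² = h²/(2mqV)
V = h²/(2mqλ²)
V = (6.626 × 10^-34 J·s)² / (2 × 9.11 × 10^-31 kg × 1.602 × 10^-19 C × (5.00 × 10^-11 m)²)
V = 602 V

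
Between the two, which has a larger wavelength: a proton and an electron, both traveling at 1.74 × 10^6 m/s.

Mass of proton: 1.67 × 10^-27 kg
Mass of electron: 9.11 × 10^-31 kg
The electron has the longer wavelength.

Using λ = h/(mv), since both particles have the same velocity, the wavelength depends only on mass.

For proton: λ₁ = h/(m₁v) = 2.28 × 10^-13 m
For electron: λ₂ = h/(m₂v) = 4.18 × 10^-10 m

Since λ ∝ 1/m at constant velocity, the lighter particle has the longer wavelength.

The electron has the longer de Broglie wavelength.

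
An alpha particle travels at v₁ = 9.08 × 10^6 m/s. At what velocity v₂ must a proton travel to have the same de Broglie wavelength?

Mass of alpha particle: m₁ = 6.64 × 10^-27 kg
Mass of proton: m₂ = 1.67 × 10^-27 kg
v₂ = 3.61 × 10^7 m/s

For equal de Broglie wavelengths: λ₁ = λ₂

h/(m₁v₁) = h/(m₂v₂)
m₁v₁ = m₂v₂
v₂ = v₁ · (m₁/m₂)

v₂ = 9.08 × 10^6 m/s × (6.64 × 10^-27 kg / 1.67 × 10^-27 kg)
v₂ = 3.61 × 10^7 m/s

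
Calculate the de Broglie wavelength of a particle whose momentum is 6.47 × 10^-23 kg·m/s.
1.02 × 10^-11 m

Using the de Broglie relation λ = h/p:

λ = h/p
λ = (6.626 × 10^-34 J·s) / (6.47 × 10^-23 kg·m/s)
λ = 1.02 × 10^-11 m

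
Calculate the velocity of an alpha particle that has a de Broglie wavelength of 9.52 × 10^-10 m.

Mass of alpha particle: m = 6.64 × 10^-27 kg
1.05 × 10^2 m/s

From the de Broglie relation λ = h/(mv), we solve for v:

v = h/(mλ)
v = (6.626 × 10^-34 J·s) / (6.64 × 10^-27 kg × 9.52 × 10^-10 m)
v = 1.05 × 10^2 m/s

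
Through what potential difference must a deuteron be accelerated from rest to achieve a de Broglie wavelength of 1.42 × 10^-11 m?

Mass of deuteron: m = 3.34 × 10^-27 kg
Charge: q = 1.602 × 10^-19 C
2.03 V

From λ = h/√(2mqV), we solve for V:

λ² = h²/(2mqV)
V = h²/(2mqλ²)
V = (6.626 × 10^-34 J·s)² / (2 × 3.34 × 10^-27 kg × 1.602 × 10^-19 C × (1.42 × 10^-11 m)²)
V = 2.03 V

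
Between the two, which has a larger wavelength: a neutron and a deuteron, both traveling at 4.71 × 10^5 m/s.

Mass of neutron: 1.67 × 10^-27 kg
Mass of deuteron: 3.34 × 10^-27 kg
The neutron has the longer wavelength.

Using λ = h/(mv), since both particles have the same velocity, the wavelength depends only on mass.

For neutron: λ₁ = h/(m₁v) = 8.42 × 10^-13 m
For deuteron: λ₂ = h/(m₂v) = 4.21 × 10^-13 m

Since λ ∝ 1/m at constant velocity, the lighter particle has the longer wavelength.

The neutron has the longer de Broglie wavelength.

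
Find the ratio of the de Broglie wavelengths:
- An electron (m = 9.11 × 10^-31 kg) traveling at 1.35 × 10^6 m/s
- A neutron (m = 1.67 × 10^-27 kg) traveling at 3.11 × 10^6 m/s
λ₁/λ₂ = 4.22 × 10^3

Using λ = h/(mv):

λ₁ = h/(m₁v₁) = 5.39 × 10^-10 m
λ₂ = h/(m₂v₂) = 1.28 × 10^-13 m

Ratio λ₁/λ₂ = (m₂v₂)/(m₁v₁)
         = (1.67 × 10^-27 kg × 3.11 × 10^6 m/s) / (9.11 × 10^-31 kg × 1.35 × 10^6 m/s)
         = 4.22 × 10^3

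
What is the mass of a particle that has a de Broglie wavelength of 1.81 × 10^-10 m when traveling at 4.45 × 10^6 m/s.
8.23 × 10^-31 kg

From the de Broglie relation λ = h/(mv), we solve for m:

m = h/(λv)
m = (6.626 × 10^-34 J·s) / (1.81 × 10^-10 m × 4.45 × 10^6 m/s)
m = 8.23 × 10^-31 kg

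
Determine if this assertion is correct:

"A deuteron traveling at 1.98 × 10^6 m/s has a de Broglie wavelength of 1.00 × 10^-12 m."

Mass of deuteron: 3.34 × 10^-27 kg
False

The claim is incorrect.

Using λ = h/(mv):
λ = (6.626 × 10^-34 J·s) / (3.34 × 10^-27 kg × 1.98 × 10^6 m/s)
λ = 1.00 × 10^-13 m

The actual wavelength differs from the claimed 1.00 × 10^-12 m.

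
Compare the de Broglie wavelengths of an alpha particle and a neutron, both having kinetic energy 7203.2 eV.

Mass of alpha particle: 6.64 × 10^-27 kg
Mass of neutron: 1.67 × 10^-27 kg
The neutron has the longer wavelength.

Using λ = h/√(2mKE):

For alpha particle: λ₁ = h/√(2m₁KE) = 1.69 × 10^-13 m
For neutron: λ₂ = h/√(2m₂KE) = 3.37 × 10^-13 m

Since λ ∝ 1/√m at constant kinetic energy, the lighter particle has the longer wavelength.

The neutron has the longer de Broglie wavelength.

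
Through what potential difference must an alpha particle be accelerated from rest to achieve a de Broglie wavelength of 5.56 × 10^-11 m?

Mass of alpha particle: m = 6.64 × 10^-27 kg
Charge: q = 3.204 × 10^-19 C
3.34 × 10^-2 V

From λ = h/√(2mqV), we solve for V:

λ² = h²/(2mqV)
V = h²/(2mqλ²)
V = (6.626 × 10^-34 J·s)² / (2 × 6.64 × 10^-27 kg × 3.204 × 10^-19 C × (5.56 × 10^-11 m)²)
V = 3.34 × 10^-2 V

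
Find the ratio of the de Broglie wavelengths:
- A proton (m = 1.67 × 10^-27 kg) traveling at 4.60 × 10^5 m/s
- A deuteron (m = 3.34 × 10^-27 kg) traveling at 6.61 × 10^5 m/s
λ₁/λ₂ = 2.87

Using λ = h/(mv):

λ₁ = h/(m₁v₁) = 8.63 × 10^-13 m
λ₂ = h/(m₂v₂) = 3.00 × 10^-13 m

Ratio λ₁/λ₂ = (m₂v₂)/(m₁v₁)
         = (3.34 × 10^-27 kg × 6.61 × 10^5 m/s) / (1.67 × 10^-27 kg × 4.60 × 10^5 m/s)
         = 2.87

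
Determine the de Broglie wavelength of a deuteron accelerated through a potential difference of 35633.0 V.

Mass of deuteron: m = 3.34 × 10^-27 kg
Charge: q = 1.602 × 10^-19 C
1.07 × 10^-13 m

When a particle is accelerated through voltage V, it gains kinetic energy KE = qV.

The de Broglie wavelength is then λ = h/√(2mqV):

λ = h/√(2mqV)
λ = (6.626 × 10^-34 J·s) / √(2 × 3.34 × 10^-27 kg × 1.602 × 10^-19 C × 35633.0 V)
λ = 1.07 × 10^-13 m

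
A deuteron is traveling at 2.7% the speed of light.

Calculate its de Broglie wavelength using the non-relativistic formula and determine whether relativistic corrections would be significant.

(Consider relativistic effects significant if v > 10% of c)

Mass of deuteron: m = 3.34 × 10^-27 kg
No, relativistic corrections are not needed.

Using the non-relativistic de Broglie formula λ = h/(mv):

v = 2.7% × c = 8.094 × 10^6 m/s

λ = h/(mv)
λ = (6.626 × 10^-34 J·s) / (3.34 × 10^-27 kg × 8.094 × 10^6 m/s)
λ = 2.45 × 10^-14 m

Since v = 2.7% of c < 10% of c, relativistic corrections are NOT significant and this non-relativistic result is a good approximation.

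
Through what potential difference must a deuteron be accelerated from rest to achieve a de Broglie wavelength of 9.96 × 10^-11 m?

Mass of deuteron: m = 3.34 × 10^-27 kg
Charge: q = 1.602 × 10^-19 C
4.14 × 10^-2 V

From λ = h/√(2mqV), we solve for V:

λ² = h²/(2mqV)
V = h²/(2mqλ²)
V = (6.626 × 10^-34 J·s)² / (2 × 3.34 × 10^-27 kg × 1.602 × 10^-19 C × (9.96 × 10^-11 m)²)
V = 4.14 × 10^-2 V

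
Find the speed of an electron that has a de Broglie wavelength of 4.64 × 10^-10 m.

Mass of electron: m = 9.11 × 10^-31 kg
1.57 × 10^6 m/s

From the de Broglie relation λ = h/(mv), we solve for v:

v = h/(mλ)
v = (6.626 × 10^-34 J·s) / (9.11 × 10^-31 kg × 4.64 × 10^-10 m)
v = 1.57 × 10^6 m/s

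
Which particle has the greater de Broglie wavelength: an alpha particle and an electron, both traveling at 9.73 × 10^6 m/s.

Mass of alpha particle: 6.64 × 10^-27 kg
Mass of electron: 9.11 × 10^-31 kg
The electron has the longer wavelength.

Using λ = h/(mv), since both particles have the same velocity, the wavelength depends only on mass.

For alpha particle: λ₁ = h/(m₁v) = 1.03 × 10^-14 m
For electron: λ₂ = h/(m₂v) = 7.48 × 10^-11 m

Since λ ∝ 1/m at constant velocity, the lighter particle has the longer wavelength.

The electron has the longer de Broglie wavelength.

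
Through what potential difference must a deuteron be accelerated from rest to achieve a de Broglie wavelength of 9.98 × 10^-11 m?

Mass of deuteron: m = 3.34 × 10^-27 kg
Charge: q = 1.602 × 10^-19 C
4.12 × 10^-2 V

From λ = h/√(2mqV), we solve for V:

λ² = h²/(2mqV)
V = h²/(2mqλ²)
V = (6.626 × 10^-34 J·s)² / (2 × 3.34 × 10^-27 kg × 1.602 × 10^-19 C × (9.98 × 10^-11 m)²)
V = 4.12 × 10^-2 V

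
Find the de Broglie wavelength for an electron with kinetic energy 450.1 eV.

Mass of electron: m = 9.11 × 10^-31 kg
5.78 × 10^-11 m

Using λ = h/√(2mKE):

First convert KE to Joules: KE = 450.1 eV = 7.211 × 10^-17 J

λ = h/√(2mKE)
λ = (6.626 × 10^-34 J·s) / √(2 × 9.11 × 10^-31 kg × 7.211 × 10^-17 J)
λ = 5.78 × 10^-11 m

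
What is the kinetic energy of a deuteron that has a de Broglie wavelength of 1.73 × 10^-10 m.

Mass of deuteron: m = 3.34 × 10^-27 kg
2.20 × 10^-21 J (or 0.0137 eV)

From λ = h/√(2mKE), we solve for KE:

λ² = h²/(2mKE)
KE = h²/(2mλ²)
KE = (6.626 × 10^-34 J·s)² / (2 × 3.34 × 10^-27 kg × (1.73 × 10^-10 m)²)
KE = 2.20 × 10^-21 J
KE = 0.0137 eV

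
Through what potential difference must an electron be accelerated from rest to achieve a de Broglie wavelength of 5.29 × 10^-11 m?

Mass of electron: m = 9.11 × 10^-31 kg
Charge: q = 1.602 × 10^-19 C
538 V

From λ = h/√(2mqV), we solve for V:

λ² = h²/(2mqV)
V = h²/(2mqλ²)
V = (6.626 × 10^-34 J·s)² / (2 × 9.11 × 10^-31 kg × 1.602 × 10^-19 C × (5.29 × 10^-11 m)²)
V = 538 V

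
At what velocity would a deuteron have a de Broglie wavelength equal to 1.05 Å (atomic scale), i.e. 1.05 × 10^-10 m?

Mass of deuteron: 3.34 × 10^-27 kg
1.89 × 10^3 m/s

From λ = h/(mv), solve for v:

v = h/(mλ)
v = (6.626 × 10^-34 J·s) / (3.34 × 10^-27 kg × 1.05 × 10^-10 m)
v = 1.89 × 10^3 m/s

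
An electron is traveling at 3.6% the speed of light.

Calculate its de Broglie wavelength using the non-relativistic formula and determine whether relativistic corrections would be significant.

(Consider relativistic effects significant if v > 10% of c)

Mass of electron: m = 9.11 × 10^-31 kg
No, relativistic corrections are not needed.

Using the non-relativistic de Broglie formula λ = h/(mv):

v = 3.6% × c = 1.079 × 10^7 m/s

λ = h/(mv)
λ = (6.626 × 10^-34 J·s) / (9.11 × 10^-31 kg × 1.079 × 10^7 m/s)
λ = 6.74 × 10^-11 m

Since v = 3.6% of c < 10% of c, relativistic corrections are NOT significant and this non-relativistic result is a good approximation.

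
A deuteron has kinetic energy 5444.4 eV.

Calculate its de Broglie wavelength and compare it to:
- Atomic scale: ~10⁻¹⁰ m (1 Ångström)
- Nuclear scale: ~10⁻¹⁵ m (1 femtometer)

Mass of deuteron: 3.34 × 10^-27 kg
λ = 2.74 × 10^-13 m, which is between nuclear and atomic scales.

Using λ = h/√(2mKE):

KE = 5444.4 eV = 8.723 × 10^-16 J

λ = h/√(2mKE)
λ = (6.626 × 10^-34 J·s) / √(2 × 3.34 × 10^-27 kg × 8.723 × 10^-16 J)
λ = 2.74 × 10^-13 m

Comparison:
- Atomic scale (10⁻¹⁰ m): λ is 0.0027× this size
- Nuclear scale (10⁻¹⁵ m): λ is 2.7e+02× this size

The wavelength is between nuclear and atomic scales.

This wavelength is appropriate for probing atomic structure but too large for nuclear physics experiments.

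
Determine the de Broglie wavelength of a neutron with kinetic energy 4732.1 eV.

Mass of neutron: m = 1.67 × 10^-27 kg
4.16 × 10^-13 m

Using λ = h/√(2mKE):

First convert KE to Joules: KE = 4732.1 eV = 7.582 × 10^-16 J

λ = h/√(2mKE)
λ = (6.626 × 10^-34 J·s) / √(2 × 1.67 × 10^-27 kg × 7.582 × 10^-16 J)
λ = 4.16 × 10^-13 m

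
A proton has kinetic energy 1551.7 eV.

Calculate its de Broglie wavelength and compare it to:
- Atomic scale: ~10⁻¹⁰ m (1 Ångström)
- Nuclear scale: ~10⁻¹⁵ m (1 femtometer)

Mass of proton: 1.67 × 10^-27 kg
λ = 7.27 × 10^-13 m, which is between nuclear and atomic scales.

Using λ = h/√(2mKE):

KE = 1551.7 eV = 2.486 × 10^-16 J

λ = h/√(2mKE)
λ = (6.626 × 10^-34 J·s) / √(2 × 1.67 × 10^-27 kg × 2.486 × 10^-16 J)
λ = 7.27 × 10^-13 m

Comparison:
- Atomic scale (10⁻¹⁰ m): λ is 0.0073× this size
- Nuclear scale (10⁻¹⁵ m): λ is 7.3e+02× this size

The wavelength is between nuclear and atomic scales.

This wavelength is appropriate for probing atomic structure but too large for nuclear physics experiments.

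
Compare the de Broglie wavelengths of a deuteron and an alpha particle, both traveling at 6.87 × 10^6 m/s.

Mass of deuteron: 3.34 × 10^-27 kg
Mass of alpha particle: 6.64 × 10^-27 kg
The deuteron has the longer wavelength.

Using λ = h/(mv), since both particles have the same velocity, the wavelength depends only on mass.

For deuteron: λ₁ = h/(m₁v) = 2.89 × 10^-14 m
For alpha particle: λ₂ = h/(m₂v) = 1.45 × 10^-14 m

Since λ ∝ 1/m at constant velocity, the lighter particle has the longer wavelength.

The deuteron has the longer de Broglie wavelength.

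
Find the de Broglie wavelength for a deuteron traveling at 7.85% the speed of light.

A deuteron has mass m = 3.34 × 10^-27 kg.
8.43 × 10^-15 m

Using the de Broglie relation λ = h/(mv):

v = 7.85% × c = 2.353 × 10^7 m/s

λ = h/(mv)
λ = (6.626 × 10^-34 J·s) / (3.34 × 10^-27 kg × 2.353 × 10^7 m/s)
λ = 8.43 × 10^-15 m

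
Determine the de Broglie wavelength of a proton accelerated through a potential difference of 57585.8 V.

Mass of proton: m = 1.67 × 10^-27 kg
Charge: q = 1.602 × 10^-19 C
1.19 × 10^-13 m

When a particle is accelerated through voltage V, it gains kinetic energy KE = qV.

The de Broglie wavelength is then λ = h/√(2mqV):

λ = h/√(2mqV)
λ = (6.626 × 10^-34 J·s) / √(2 × 1.67 × 10^-27 kg × 1.602 × 10^-19 C × 57585.8 V)
λ = 1.19 × 10^-13 m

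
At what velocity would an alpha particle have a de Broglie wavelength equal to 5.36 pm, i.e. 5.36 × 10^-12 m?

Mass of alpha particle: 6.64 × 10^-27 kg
1.86 × 10^4 m/s

From λ = h/(mv), solve for v:

v = h/(mλ)
v = (6.626 × 10^-34 J·s) / (6.64 × 10^-27 kg × 5.36 × 10^-12 m)
v = 1.86 × 10^4 m/s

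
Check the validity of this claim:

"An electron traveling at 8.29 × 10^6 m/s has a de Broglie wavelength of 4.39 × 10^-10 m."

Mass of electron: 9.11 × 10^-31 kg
False

The claim is incorrect.

Using λ = h/(mv):
λ = (6.626 × 10^-34 J·s) / (9.11 × 10^-31 kg × 8.29 × 10^6 m/s)
λ = 8.77 × 10^-11 m

The actual wavelength differs from the claimed 4.39 × 10^-10 m.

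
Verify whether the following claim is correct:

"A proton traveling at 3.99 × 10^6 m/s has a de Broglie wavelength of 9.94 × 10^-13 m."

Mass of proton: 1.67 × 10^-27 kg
False

The claim is incorrect.

Using λ = h/(mv):
λ = (6.626 × 10^-34 J·s) / (1.67 × 10^-27 kg × 3.99 × 10^6 m/s)
λ = 9.94 × 10^-14 m

The actual wavelength differs from the claimed 9.94 × 10^-13 m.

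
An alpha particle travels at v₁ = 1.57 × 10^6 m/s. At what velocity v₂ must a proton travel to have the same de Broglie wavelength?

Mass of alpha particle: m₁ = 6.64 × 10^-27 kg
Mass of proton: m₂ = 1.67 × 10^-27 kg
v₂ = 6.24 × 10^6 m/s

For equal de Broglie wavelengths: λ₁ = λ₂

h/(m₁v₁) = h/(m₂v₂)
m₁v₁ = m₂v₂
v₂ = v₁ · (m₁/m₂)

v₂ = 1.57 × 10^6 m/s × (6.64 × 10^-27 kg / 1.67 × 10^-27 kg)
v₂ = 6.24 × 10^6 m/s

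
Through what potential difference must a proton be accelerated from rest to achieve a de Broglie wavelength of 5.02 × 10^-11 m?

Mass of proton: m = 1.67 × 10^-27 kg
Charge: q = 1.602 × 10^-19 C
3.26 × 10^-1 V

From λ = h/√(2mqV), we solve for V:

λ² = h²/(2mqV)
V = h²/(2mqλ²)
V = (6.626 × 10^-34 J·s)² / (2 × 1.67 × 10^-27 kg × 1.602 × 10^-19 C × (5.02 × 10^-11 m)²)
V = 3.26 × 10^-1 V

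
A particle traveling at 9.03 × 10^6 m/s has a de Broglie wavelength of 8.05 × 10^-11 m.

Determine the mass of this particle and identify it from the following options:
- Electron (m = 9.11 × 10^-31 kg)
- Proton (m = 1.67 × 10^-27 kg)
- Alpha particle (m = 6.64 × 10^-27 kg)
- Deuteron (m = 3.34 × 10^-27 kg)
The particle is an electron.

From λ = h/(mv), solve for mass:

m = h/(λv)
m = (6.626 × 10^-34 J·s) / (8.05 × 10^-11 m × 9.03 × 10^6 m/s)
m = 9.12 × 10^-31 kg

Comparing with the listed masses, this is closest to an electron.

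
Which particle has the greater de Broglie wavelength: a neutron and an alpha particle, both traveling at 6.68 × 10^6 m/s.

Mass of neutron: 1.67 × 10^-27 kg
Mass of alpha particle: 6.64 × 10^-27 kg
The neutron has the longer wavelength.

Using λ = h/(mv), since both particles have the same velocity, the wavelength depends only on mass.

For neutron: λ₁ = h/(m₁v) = 5.94 × 10^-14 m
For alpha particle: λ₂ = h/(m₂v) = 1.49 × 10^-14 m

Since λ ∝ 1/m at constant velocity, the lighter particle has the longer wavelength.

The neutron has the longer de Broglie wavelength.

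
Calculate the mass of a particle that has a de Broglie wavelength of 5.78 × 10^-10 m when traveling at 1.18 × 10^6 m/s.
9.71 × 10^-31 kg

From the de Broglie relation λ = h/(mv), we solve for m:

m = h/(λv)
m = (6.626 × 10^-34 J·s) / (5.78 × 10^-10 m × 1.18 × 10^6 m/s)
m = 9.71 × 10^-31 kg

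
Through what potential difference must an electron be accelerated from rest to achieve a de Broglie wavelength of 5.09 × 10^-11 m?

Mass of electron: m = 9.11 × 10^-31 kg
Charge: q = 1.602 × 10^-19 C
581 V

From λ = h/√(2mqV), we solve for V:

λ² = h²/(2mqV)
V = h²/(2mqλ²)
V = (6.626 × 10^-34 J·s)² / (2 × 9.11 × 10^-31 kg × 1.602 × 10^-19 C × (5.09 × 10^-11 m)²)
V = 581 V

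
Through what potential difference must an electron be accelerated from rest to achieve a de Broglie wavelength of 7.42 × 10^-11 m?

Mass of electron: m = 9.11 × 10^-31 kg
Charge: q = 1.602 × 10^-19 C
273 V

From λ = h/√(2mqV), we solve for V:

λ² = h²/(2mqV)
V = h²/(2mqλ²)
V = (6.626 × 10^-34 J·s)² / (2 × 9.11 × 10^-31 kg × 1.602 × 10^-19 C × (7.42 × 10^-11 m)²)
V = 273 V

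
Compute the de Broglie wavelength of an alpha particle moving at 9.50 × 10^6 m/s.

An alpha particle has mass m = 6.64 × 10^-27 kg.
1.05 × 10^-14 m

Using the de Broglie relation λ = h/(mv):

λ = h/(mv)
λ = (6.626 × 10^-34 J·s) / (6.64 × 10^-27 kg × 9.50 × 10^6 m/s)
λ = 1.05 × 10^-14 m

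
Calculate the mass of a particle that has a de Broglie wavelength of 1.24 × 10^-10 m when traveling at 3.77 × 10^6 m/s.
1.42 × 10^-30 kg

From the de Broglie relation λ = h/(mv), we solve for m:

m = h/(λv)
m = (6.626 × 10^-34 J·s) / (1.24 × 10^-10 m × 3.77 × 10^6 m/s)
m = 1.42 × 10^-30 kg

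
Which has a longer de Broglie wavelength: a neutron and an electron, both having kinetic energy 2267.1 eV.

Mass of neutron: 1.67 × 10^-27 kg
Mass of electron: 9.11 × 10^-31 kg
The electron has the longer wavelength.

Using λ = h/√(2mKE):

For neutron: λ₁ = h/√(2m₁KE) = 6.02 × 10^-13 m
For electron: λ₂ = h/√(2m₂KE) = 2.58 × 10^-11 m

Since λ ∝ 1/√m at constant kinetic energy, the lighter particle has the longer wavelength.

The electron has the longer de Broglie wavelength.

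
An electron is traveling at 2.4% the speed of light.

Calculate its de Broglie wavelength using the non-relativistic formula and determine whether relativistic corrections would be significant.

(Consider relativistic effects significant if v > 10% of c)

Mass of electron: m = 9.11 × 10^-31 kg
No, relativistic corrections are not needed.

Using the non-relativistic de Broglie formula λ = h/(mv):

v = 2.4% × c = 7.195 × 10^6 m/s

λ = h/(mv)
λ = (6.626 × 10^-34 J·s) / (9.11 × 10^-31 kg × 7.195 × 10^6 m/s)
λ = 1.01 × 10^-10 m

Since v = 2.4% of c < 10% of c, relativistic corrections are NOT significant and this non-relativistic result is a good approximation.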